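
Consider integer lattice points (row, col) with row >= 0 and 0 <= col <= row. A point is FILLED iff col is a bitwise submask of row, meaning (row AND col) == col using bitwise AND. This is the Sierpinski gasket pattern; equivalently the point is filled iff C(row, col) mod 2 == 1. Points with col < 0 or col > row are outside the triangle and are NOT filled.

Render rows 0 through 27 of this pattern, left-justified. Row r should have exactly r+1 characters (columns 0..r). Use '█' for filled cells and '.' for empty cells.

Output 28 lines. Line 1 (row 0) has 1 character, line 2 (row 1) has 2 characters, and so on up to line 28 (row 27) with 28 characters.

Answer: █
██
█.█
████
█...█
██..██
█.█.█.█
████████
█.......█
██......██
█.█.....█.█
████....████
█...█...█...█
██..██..██..██
█.█.█.█.█.█.█.█
████████████████
█...............█
██..............██
█.█.............█.█
████............████
█...█...........█...█
██..██..........██..██
█.█.█.█.........█.█.█.█
████████........████████
█.......█.......█.......█
██......██......██......██
█.█.....█.█.....█.█.....█.█
████....████....████....████

Derivation:
r0=0: █
r1=1: ██
r2=10: █.█
r3=11: ████
r4=100: █...█
r5=101: ██..██
r6=110: █.█.█.█
r7=111: ████████
r8=1000: █.......█
r9=1001: ██......██
r10=1010: █.█.....█.█
r11=1011: ████....████
r12=1100: █...█...█...█
r13=1101: ██..██..██..██
r14=1110: █.█.█.█.█.█.█.█
r15=1111: ████████████████
r16=10000: █...............█
r17=10001: ██..............██
r18=10010: █.█.............█.█
r19=10011: ████............████
r20=10100: █...█...........█...█
r21=10101: ██..██..........██..██
r22=10110: █.█.█.█.........█.█.█.█
r23=10111: ████████........████████
r24=11000: █.......█.......█.......█
r25=11001: ██......██......██......██
r26=11010: █.█.....█.█.....█.█.....█.█
r27=11011: ████....████....████....████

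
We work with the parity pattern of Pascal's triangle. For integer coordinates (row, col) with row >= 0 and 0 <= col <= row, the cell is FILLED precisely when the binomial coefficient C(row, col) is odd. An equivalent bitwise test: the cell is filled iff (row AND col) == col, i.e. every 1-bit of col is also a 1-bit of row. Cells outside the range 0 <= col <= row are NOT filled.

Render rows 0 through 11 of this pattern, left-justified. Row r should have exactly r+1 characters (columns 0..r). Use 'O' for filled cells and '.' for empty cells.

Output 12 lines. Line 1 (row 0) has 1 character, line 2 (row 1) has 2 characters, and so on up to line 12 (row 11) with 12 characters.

Answer: O
OO
O.O
OOOO
O...O
OO..OO
O.O.O.O
OOOOOOOO
O.......O
OO......OO
O.O.....O.O
OOOO....OOOO

Derivation:
r0=0: O
r1=1: OO
r2=10: O.O
r3=11: OOOO
r4=100: O...O
r5=101: OO..OO
r6=110: O.O.O.O
r7=111: OOOOOOOO
r8=1000: O.......O
r9=1001: OO......OO
r10=1010: O.O.....O.O
r11=1011: OOOO....OOOO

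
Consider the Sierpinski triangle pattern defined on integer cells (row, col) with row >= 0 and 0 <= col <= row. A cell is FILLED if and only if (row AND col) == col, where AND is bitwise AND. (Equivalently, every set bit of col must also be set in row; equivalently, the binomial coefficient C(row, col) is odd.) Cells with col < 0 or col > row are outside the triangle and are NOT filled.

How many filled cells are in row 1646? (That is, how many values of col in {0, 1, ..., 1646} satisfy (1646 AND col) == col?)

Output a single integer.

1646 in binary = 11001101110
popcount(1646) = number of 1-bits in 11001101110 = 7
A col c satisfies (1646 AND c) == c iff every set bit of c is also set in 1646; each of the 7 set bits of 1646 can independently be on or off in c.
count = 2^7 = 128

Answer: 128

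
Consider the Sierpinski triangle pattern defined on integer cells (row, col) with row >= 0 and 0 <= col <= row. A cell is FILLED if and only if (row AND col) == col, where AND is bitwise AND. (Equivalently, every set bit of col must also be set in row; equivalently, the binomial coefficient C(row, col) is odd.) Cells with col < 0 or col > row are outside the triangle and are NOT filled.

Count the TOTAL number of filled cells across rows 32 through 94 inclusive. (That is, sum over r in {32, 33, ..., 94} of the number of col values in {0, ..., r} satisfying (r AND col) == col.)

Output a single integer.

r32=100000 pc1: +2 =2
r33=100001 pc2: +4 =6
r34=100010 pc2: +4 =10
r35=100011 pc3: +8 =18
r36=100100 pc2: +4 =22
r37=100101 pc3: +8 =30
r38=100110 pc3: +8 =38
r39=100111 pc4: +16 =54
r40=101000 pc2: +4 =58
r41=101001 pc3: +8 =66
r42=101010 pc3: +8 =74
r43=101011 pc4: +16 =90
r44=101100 pc3: +8 =98
r45=101101 pc4: +16 =114
r46=101110 pc4: +16 =130
r47=101111 pc5: +32 =162
r48=110000 pc2: +4 =166
r49=110001 pc3: +8 =174
r50=110010 pc3: +8 =182
r51=110011 pc4: +16 =198
r52=110100 pc3: +8 =206
r53=110101 pc4: +16 =222
r54=110110 pc4: +16 =238
r55=110111 pc5: +32 =270
r56=111000 pc3: +8 =278
r57=111001 pc4: +16 =294
r58=111010 pc4: +16 =310
r59=111011 pc5: +32 =342
r60=111100 pc4: +16 =358
r61=111101 pc5: +32 =390
r62=111110 pc5: +32 =422
r63=111111 pc6: +64 =486
r64=1000000 pc1: +2 =488
r65=1000001 pc2: +4 =492
r66=1000010 pc2: +4 =496
r67=1000011 pc3: +8 =504
r68=1000100 pc2: +4 =508
r69=1000101 pc3: +8 =516
r70=1000110 pc3: +8 =524
r71=1000111 pc4: +16 =540
r72=1001000 pc2: +4 =544
r73=1001001 pc3: +8 =552
r74=1001010 pc3: +8 =560
r75=1001011 pc4: +16 =576
r76=1001100 pc3: +8 =584
r77=1001101 pc4: +16 =600
r78=1001110 pc4: +16 =616
r79=1001111 pc5: +32 =648
r80=1010000 pc2: +4 =652
r81=1010001 pc3: +8 =660
r82=1010010 pc3: +8 =668
r83=1010011 pc4: +16 =684
r84=1010100 pc3: +8 =692
r85=1010101 pc4: +16 =708
r86=1010110 pc4: +16 =724
r87=1010111 pc5: +32 =756
r88=1011000 pc3: +8 =764
r89=1011001 pc4: +16 =780
r90=1011010 pc4: +16 =796
r91=1011011 pc5: +32 =828
r92=1011100 pc4: +16 =844
r93=1011101 pc5: +32 =876
r94=1011110 pc5: +32 =908

Answer: 908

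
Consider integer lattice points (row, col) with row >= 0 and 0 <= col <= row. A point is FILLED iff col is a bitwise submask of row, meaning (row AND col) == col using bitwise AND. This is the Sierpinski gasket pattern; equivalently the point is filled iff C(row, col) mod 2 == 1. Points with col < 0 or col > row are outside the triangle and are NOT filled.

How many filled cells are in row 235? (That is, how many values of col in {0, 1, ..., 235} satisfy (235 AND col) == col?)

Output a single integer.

Answer: 64

Derivation:
235 in binary = 11101011
popcount(235) = number of 1-bits in 11101011 = 6
A col c satisfies (235 AND c) == c iff every set bit of c is also set in 235; each of the 6 set bits of 235 can independently be on or off in c.
count = 2^6 = 64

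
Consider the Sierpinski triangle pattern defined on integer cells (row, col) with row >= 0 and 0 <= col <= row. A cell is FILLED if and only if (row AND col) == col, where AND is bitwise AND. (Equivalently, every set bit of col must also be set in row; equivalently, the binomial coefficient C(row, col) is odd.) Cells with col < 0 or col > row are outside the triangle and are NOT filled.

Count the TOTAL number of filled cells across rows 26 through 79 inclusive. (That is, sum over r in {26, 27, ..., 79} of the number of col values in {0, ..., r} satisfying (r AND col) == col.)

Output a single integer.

r26=11010 pc3: +8 =8
r27=11011 pc4: +16 =24
r28=11100 pc3: +8 =32
r29=11101 pc4: +16 =48
r30=11110 pc4: +16 =64
r31=11111 pc5: +32 =96
r32=100000 pc1: +2 =98
r33=100001 pc2: +4 =102
r34=100010 pc2: +4 =106
r35=100011 pc3: +8 =114
r36=100100 pc2: +4 =118
r37=100101 pc3: +8 =126
r38=100110 pc3: +8 =134
r39=100111 pc4: +16 =150
r40=101000 pc2: +4 =154
r41=101001 pc3: +8 =162
r42=101010 pc3: +8 =170
r43=101011 pc4: +16 =186
r44=101100 pc3: +8 =194
r45=101101 pc4: +16 =210
r46=101110 pc4: +16 =226
r47=101111 pc5: +32 =258
r48=110000 pc2: +4 =262
r49=110001 pc3: +8 =270
r50=110010 pc3: +8 =278
r51=110011 pc4: +16 =294
r52=110100 pc3: +8 =302
r53=110101 pc4: +16 =318
r54=110110 pc4: +16 =334
r55=110111 pc5: +32 =366
r56=111000 pc3: +8 =374
r57=111001 pc4: +16 =390
r58=111010 pc4: +16 =406
r59=111011 pc5: +32 =438
r60=111100 pc4: +16 =454
r61=111101 pc5: +32 =486
r62=111110 pc5: +32 =518
r63=111111 pc6: +64 =582
r64=1000000 pc1: +2 =584
r65=1000001 pc2: +4 =588
r66=1000010 pc2: +4 =592
r67=1000011 pc3: +8 =600
r68=1000100 pc2: +4 =604
r69=1000101 pc3: +8 =612
r70=1000110 pc3: +8 =620
r71=1000111 pc4: +16 =636
r72=1001000 pc2: +4 =640
r73=1001001 pc3: +8 =648
r74=1001010 pc3: +8 =656
r75=1001011 pc4: +16 =672
r76=1001100 pc3: +8 =680
r77=1001101 pc4: +16 =696
r78=1001110 pc4: +16 =712
r79=1001111 pc5: +32 =744

Answer: 744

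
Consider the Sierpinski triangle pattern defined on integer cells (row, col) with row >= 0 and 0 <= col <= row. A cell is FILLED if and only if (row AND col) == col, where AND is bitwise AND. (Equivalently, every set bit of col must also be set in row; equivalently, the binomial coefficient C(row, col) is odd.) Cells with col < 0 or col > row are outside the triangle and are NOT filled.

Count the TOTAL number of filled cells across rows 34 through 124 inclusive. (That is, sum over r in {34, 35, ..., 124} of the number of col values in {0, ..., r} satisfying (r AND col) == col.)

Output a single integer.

r34=100010 pc2: +4 =4
r35=100011 pc3: +8 =12
r36=100100 pc2: +4 =16
r37=100101 pc3: +8 =24
r38=100110 pc3: +8 =32
r39=100111 pc4: +16 =48
r40=101000 pc2: +4 =52
r41=101001 pc3: +8 =60
r42=101010 pc3: +8 =68
r43=101011 pc4: +16 =84
r44=101100 pc3: +8 =92
r45=101101 pc4: +16 =108
r46=101110 pc4: +16 =124
r47=101111 pc5: +32 =156
r48=110000 pc2: +4 =160
r49=110001 pc3: +8 =168
r50=110010 pc3: +8 =176
r51=110011 pc4: +16 =192
r52=110100 pc3: +8 =200
r53=110101 pc4: +16 =216
r54=110110 pc4: +16 =232
r55=110111 pc5: +32 =264
r56=111000 pc3: +8 =272
r57=111001 pc4: +16 =288
r58=111010 pc4: +16 =304
r59=111011 pc5: +32 =336
r60=111100 pc4: +16 =352
r61=111101 pc5: +32 =384
r62=111110 pc5: +32 =416
r63=111111 pc6: +64 =480
r64=1000000 pc1: +2 =482
r65=1000001 pc2: +4 =486
r66=1000010 pc2: +4 =490
r67=1000011 pc3: +8 =498
r68=1000100 pc2: +4 =502
r69=1000101 pc3: +8 =510
r70=1000110 pc3: +8 =518
r71=1000111 pc4: +16 =534
r72=1001000 pc2: +4 =538
r73=1001001 pc3: +8 =546
r74=1001010 pc3: +8 =554
r75=1001011 pc4: +16 =570
r76=1001100 pc3: +8 =578
r77=1001101 pc4: +16 =594
r78=1001110 pc4: +16 =610
r79=1001111 pc5: +32 =642
r80=1010000 pc2: +4 =646
r81=1010001 pc3: +8 =654
r82=1010010 pc3: +8 =662
r83=1010011 pc4: +16 =678
r84=1010100 pc3: +8 =686
r85=1010101 pc4: +16 =702
r86=1010110 pc4: +16 =718
r87=1010111 pc5: +32 =750
r88=1011000 pc3: +8 =758
r89=1011001 pc4: +16 =774
r90=1011010 pc4: +16 =790
r91=1011011 pc5: +32 =822
r92=1011100 pc4: +16 =838
r93=1011101 pc5: +32 =870
r94=1011110 pc5: +32 =902
r95=1011111 pc6: +64 =966
r96=1100000 pc2: +4 =970
r97=1100001 pc3: +8 =978
r98=1100010 pc3: +8 =986
r99=1100011 pc4: +16 =1002
r100=1100100 pc3: +8 =1010
r101=1100101 pc4: +16 =1026
r102=1100110 pc4: +16 =1042
r103=1100111 pc5: +32 =1074
r104=1101000 pc3: +8 =1082
r105=1101001 pc4: +16 =1098
r106=1101010 pc4: +16 =1114
r107=1101011 pc5: +32 =1146
r108=1101100 pc4: +16 =1162
r109=1101101 pc5: +32 =1194
r110=1101110 pc5: +32 =1226
r111=1101111 pc6: +64 =1290
r112=1110000 pc3: +8 =1298
r113=1110001 pc4: +16 =1314
r114=1110010 pc4: +16 =1330
r115=1110011 pc5: +32 =1362
r116=1110100 pc4: +16 =1378
r117=1110101 pc5: +32 =1410
r118=1110110 pc5: +32 =1442
r119=1110111 pc6: +64 =1506
r120=1111000 pc4: +16 =1522
r121=1111001 pc5: +32 =1554
r122=1111010 pc5: +32 =1586
r123=1111011 pc6: +64 =1650
r124=1111100 pc5: +32 =1682

Answer: 1682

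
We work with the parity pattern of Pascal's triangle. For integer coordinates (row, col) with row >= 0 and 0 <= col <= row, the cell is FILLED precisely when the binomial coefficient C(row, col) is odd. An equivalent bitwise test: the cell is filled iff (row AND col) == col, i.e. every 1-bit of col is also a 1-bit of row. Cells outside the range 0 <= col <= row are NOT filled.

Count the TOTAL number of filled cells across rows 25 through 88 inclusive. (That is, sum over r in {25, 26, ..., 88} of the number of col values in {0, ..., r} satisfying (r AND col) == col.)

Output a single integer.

Answer: 868

Derivation:
r25=11001 pc3: +8 =8
r26=11010 pc3: +8 =16
r27=11011 pc4: +16 =32
r28=11100 pc3: +8 =40
r29=11101 pc4: +16 =56
r30=11110 pc4: +16 =72
r31=11111 pc5: +32 =104
r32=100000 pc1: +2 =106
r33=100001 pc2: +4 =110
r34=100010 pc2: +4 =114
r35=100011 pc3: +8 =122
r36=100100 pc2: +4 =126
r37=100101 pc3: +8 =134
r38=100110 pc3: +8 =142
r39=100111 pc4: +16 =158
r40=101000 pc2: +4 =162
r41=101001 pc3: +8 =170
r42=101010 pc3: +8 =178
r43=101011 pc4: +16 =194
r44=101100 pc3: +8 =202
r45=101101 pc4: +16 =218
r46=101110 pc4: +16 =234
r47=101111 pc5: +32 =266
r48=110000 pc2: +4 =270
r49=110001 pc3: +8 =278
r50=110010 pc3: +8 =286
r51=110011 pc4: +16 =302
r52=110100 pc3: +8 =310
r53=110101 pc4: +16 =326
r54=110110 pc4: +16 =342
r55=110111 pc5: +32 =374
r56=111000 pc3: +8 =382
r57=111001 pc4: +16 =398
r58=111010 pc4: +16 =414
r59=111011 pc5: +32 =446
r60=111100 pc4: +16 =462
r61=111101 pc5: +32 =494
r62=111110 pc5: +32 =526
r63=111111 pc6: +64 =590
r64=1000000 pc1: +2 =592
r65=1000001 pc2: +4 =596
r66=1000010 pc2: +4 =600
r67=1000011 pc3: +8 =608
r68=1000100 pc2: +4 =612
r69=1000101 pc3: +8 =620
r70=1000110 pc3: +8 =628
r71=1000111 pc4: +16 =644
r72=1001000 pc2: +4 =648
r73=1001001 pc3: +8 =656
r74=1001010 pc3: +8 =664
r75=1001011 pc4: +16 =680
r76=1001100 pc3: +8 =688
r77=1001101 pc4: +16 =704
r78=1001110 pc4: +16 =720
r79=1001111 pc5: +32 =752
r80=1010000 pc2: +4 =756
r81=1010001 pc3: +8 =764
r82=1010010 pc3: +8 =772
r83=1010011 pc4: +16 =788
r84=1010100 pc3: +8 =796
r85=1010101 pc4: +16 =812
r86=1010110 pc4: +16 =828
r87=1010111 pc5: +32 =860
r88=1011000 pc3: +8 =868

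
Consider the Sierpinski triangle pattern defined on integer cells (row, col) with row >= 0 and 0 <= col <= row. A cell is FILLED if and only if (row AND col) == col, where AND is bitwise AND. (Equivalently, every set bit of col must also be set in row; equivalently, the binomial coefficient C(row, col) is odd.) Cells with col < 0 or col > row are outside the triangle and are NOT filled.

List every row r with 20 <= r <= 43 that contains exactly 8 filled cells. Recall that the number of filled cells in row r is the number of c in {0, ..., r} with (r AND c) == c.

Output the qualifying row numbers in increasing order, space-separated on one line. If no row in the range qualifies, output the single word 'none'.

Answer: 21 22 25 26 28 35 37 38 41 42

Derivation:
Row r has 2^popcount(r) filled cells, so we need popcount(r) = log2(8) = 3.
Scan r = 20..43 and keep those with exactly 3 one-bits:
r=20=10100 popcount=2 -> skip
r=21=10101 popcount=3 -> KEEP
r=22=10110 popcount=3 -> KEEP
r=23=10111 popcount=4 -> skip
r=24=11000 popcount=2 -> skip
r=25=11001 popcount=3 -> KEEP
r=26=11010 popcount=3 -> KEEP
r=27=11011 popcount=4 -> skip
r=28=11100 popcount=3 -> KEEP
r=29=11101 popcount=4 -> skip
r=30=11110 popcount=4 -> skip
r=31=11111 popcount=5 -> skip
r=32=100000 popcount=1 -> skip
r=33=100001 popcount=2 -> skip
r=34=100010 popcount=2 -> skip
r=35=100011 popcount=3 -> KEEP
r=36=100100 popcount=2 -> skip
r=37=100101 popcount=3 -> KEEP
r=38=100110 popcount=3 -> KEEP
r=39=100111 popcount=4 -> skip
r=40=101000 popcount=2 -> skip
r=41=101001 popcount=3 -> KEEP
r=42=101010 popcount=3 -> KEEP
r=43=101011 popcount=4 -> skip
Kept rows: 21 22 25 26 28 35 37 38 41 42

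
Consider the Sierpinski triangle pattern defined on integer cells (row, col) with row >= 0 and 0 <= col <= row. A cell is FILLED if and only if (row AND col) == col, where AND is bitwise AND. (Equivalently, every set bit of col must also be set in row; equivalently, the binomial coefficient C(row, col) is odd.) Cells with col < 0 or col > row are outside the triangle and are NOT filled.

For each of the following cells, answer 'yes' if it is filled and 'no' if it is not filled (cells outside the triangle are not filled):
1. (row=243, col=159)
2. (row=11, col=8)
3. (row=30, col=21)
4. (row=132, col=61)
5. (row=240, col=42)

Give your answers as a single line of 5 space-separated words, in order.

Answer: no yes no no no

Derivation:
(243,159): row=0b11110011, col=0b10011111, row AND col = 0b10010011 = 147; 147 != 159 -> empty
(11,8): row=0b1011, col=0b1000, row AND col = 0b1000 = 8; 8 == 8 -> filled
(30,21): row=0b11110, col=0b10101, row AND col = 0b10100 = 20; 20 != 21 -> empty
(132,61): row=0b10000100, col=0b111101, row AND col = 0b100 = 4; 4 != 61 -> empty
(240,42): row=0b11110000, col=0b101010, row AND col = 0b100000 = 32; 32 != 42 -> empty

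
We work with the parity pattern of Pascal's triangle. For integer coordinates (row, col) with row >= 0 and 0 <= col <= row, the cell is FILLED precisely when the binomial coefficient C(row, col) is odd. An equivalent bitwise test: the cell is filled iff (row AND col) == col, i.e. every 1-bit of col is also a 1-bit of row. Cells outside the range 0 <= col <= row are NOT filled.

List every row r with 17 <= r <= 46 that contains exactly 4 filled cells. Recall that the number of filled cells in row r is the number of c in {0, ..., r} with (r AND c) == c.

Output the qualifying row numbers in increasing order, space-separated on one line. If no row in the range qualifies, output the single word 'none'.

Row r has 2^popcount(r) filled cells, so we need popcount(r) = log2(4) = 2.
Scan r = 17..46 and keep those with exactly 2 one-bits:
r=17=10001 popcount=2 -> KEEP
r=18=10010 popcount=2 -> KEEP
r=19=10011 popcount=3 -> skip
r=20=10100 popcount=2 -> KEEP
r=21=10101 popcount=3 -> skip
r=22=10110 popcount=3 -> skip
r=23=10111 popcount=4 -> skip
r=24=11000 popcount=2 -> KEEP
r=25=11001 popcount=3 -> skip
r=26=11010 popcount=3 -> skip
r=27=11011 popcount=4 -> skip
r=28=11100 popcount=3 -> skip
r=29=11101 popcount=4 -> skip
r=30=11110 popcount=4 -> skip
r=31=11111 popcount=5 -> skip
r=32=100000 popcount=1 -> skip
r=33=100001 popcount=2 -> KEEP
r=34=100010 popcount=2 -> KEEP
r=35=100011 popcount=3 -> skip
r=36=100100 popcount=2 -> KEEP
r=37=100101 popcount=3 -> skip
r=38=100110 popcount=3 -> skip
r=39=100111 popcount=4 -> skip
r=40=101000 popcount=2 -> KEEP
r=41=101001 popcount=3 -> skip
r=42=101010 popcount=3 -> skip
r=43=101011 popcount=4 -> skip
r=44=101100 popcount=3 -> skip
r=45=101101 popcount=4 -> skip
r=46=101110 popcount=4 -> skip
Kept rows: 17 18 20 24 33 34 36 40

Answer: 17 18 20 24 33 34 36 40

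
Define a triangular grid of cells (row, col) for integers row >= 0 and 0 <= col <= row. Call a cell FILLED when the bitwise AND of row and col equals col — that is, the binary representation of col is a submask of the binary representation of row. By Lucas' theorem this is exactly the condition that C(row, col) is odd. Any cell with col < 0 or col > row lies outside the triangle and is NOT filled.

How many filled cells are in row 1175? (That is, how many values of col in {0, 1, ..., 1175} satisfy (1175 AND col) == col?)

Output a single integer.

Answer: 64

Derivation:
1175 in binary = 10010010111
popcount(1175) = number of 1-bits in 10010010111 = 6
A col c satisfies (1175 AND c) == c iff every set bit of c is also set in 1175; each of the 6 set bits of 1175 can independently be on or off in c.
count = 2^6 = 64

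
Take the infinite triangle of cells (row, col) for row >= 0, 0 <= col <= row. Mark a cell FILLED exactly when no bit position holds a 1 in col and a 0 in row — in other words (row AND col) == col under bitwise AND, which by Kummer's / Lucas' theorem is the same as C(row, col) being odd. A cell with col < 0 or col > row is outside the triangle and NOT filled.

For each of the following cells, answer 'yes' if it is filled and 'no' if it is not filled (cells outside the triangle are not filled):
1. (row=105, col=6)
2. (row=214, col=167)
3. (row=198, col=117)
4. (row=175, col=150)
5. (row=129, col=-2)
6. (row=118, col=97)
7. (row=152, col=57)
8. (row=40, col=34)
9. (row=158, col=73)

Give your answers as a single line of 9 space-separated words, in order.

Answer: no no no no no no no no no

Derivation:
(105,6): row=0b1101001, col=0b110, row AND col = 0b0 = 0; 0 != 6 -> empty
(214,167): row=0b11010110, col=0b10100111, row AND col = 0b10000110 = 134; 134 != 167 -> empty
(198,117): row=0b11000110, col=0b1110101, row AND col = 0b1000100 = 68; 68 != 117 -> empty
(175,150): row=0b10101111, col=0b10010110, row AND col = 0b10000110 = 134; 134 != 150 -> empty
(129,-2): col outside [0, 129] -> not filled
(118,97): row=0b1110110, col=0b1100001, row AND col = 0b1100000 = 96; 96 != 97 -> empty
(152,57): row=0b10011000, col=0b111001, row AND col = 0b11000 = 24; 24 != 57 -> empty
(40,34): row=0b101000, col=0b100010, row AND col = 0b100000 = 32; 32 != 34 -> empty
(158,73): row=0b10011110, col=0b1001001, row AND col = 0b1000 = 8; 8 != 73 -> empty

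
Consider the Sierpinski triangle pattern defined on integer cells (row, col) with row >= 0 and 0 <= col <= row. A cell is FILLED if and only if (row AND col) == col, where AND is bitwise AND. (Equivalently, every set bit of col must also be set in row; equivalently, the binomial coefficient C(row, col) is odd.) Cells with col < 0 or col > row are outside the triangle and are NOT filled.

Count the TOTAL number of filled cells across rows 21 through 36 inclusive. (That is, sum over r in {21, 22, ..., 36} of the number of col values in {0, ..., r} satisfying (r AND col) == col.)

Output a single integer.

r21=10101 pc3: +8 =8
r22=10110 pc3: +8 =16
r23=10111 pc4: +16 =32
r24=11000 pc2: +4 =36
r25=11001 pc3: +8 =44
r26=11010 pc3: +8 =52
r27=11011 pc4: +16 =68
r28=11100 pc3: +8 =76
r29=11101 pc4: +16 =92
r30=11110 pc4: +16 =108
r31=11111 pc5: +32 =140
r32=100000 pc1: +2 =142
r33=100001 pc2: +4 =146
r34=100010 pc2: +4 =150
r35=100011 pc3: +8 =158
r36=100100 pc2: +4 =162

Answer: 162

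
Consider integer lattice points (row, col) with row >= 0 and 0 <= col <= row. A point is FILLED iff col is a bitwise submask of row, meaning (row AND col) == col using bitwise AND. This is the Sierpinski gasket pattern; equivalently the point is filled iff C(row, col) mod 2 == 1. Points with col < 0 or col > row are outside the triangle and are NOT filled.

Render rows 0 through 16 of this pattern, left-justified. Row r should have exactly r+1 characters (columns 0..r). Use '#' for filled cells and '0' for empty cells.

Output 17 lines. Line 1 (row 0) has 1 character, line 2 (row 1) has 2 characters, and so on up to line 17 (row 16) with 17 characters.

Answer: #
##
#0#
####
#000#
##00##
#0#0#0#
########
#0000000#
##000000##
#0#00000#0#
####0000####
#000#000#000#
##00##00##00##
#0#0#0#0#0#0#0#
################
#000000000000000#

Derivation:
r0=0: #
r1=1: ##
r2=10: #0#
r3=11: ####
r4=100: #000#
r5=101: ##00##
r6=110: #0#0#0#
r7=111: ########
r8=1000: #0000000#
r9=1001: ##000000##
r10=1010: #0#00000#0#
r11=1011: ####0000####
r12=1100: #000#000#000#
r13=1101: ##00##00##00##
r14=1110: #0#0#0#0#0#0#0#
r15=1111: ################
r16=10000: #000000000000000#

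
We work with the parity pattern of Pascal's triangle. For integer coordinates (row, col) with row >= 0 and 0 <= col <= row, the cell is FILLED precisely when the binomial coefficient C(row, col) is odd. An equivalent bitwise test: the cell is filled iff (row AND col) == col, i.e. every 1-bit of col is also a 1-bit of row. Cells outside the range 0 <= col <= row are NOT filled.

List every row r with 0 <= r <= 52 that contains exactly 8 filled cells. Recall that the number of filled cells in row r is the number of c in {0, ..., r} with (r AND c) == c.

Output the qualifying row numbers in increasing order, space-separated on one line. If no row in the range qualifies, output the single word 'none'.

Row r has 2^popcount(r) filled cells, so we need popcount(r) = log2(8) = 3.
Scan r = 0..52 and keep those with exactly 3 one-bits:
r=0=0 popcount=0 -> skip
r=1=1 popcount=1 -> skip
r=2=10 popcount=1 -> skip
r=3=11 popcount=2 -> skip
r=4=100 popcount=1 -> skip
r=5=101 popcount=2 -> skip
r=6=110 popcount=2 -> skip
r=7=111 popcount=3 -> KEEP
r=8=1000 popcount=1 -> skip
r=9=1001 popcount=2 -> skip
r=10=1010 popcount=2 -> skip
r=11=1011 popcount=3 -> KEEP
r=12=1100 popcount=2 -> skip
r=13=1101 popcount=3 -> KEEP
r=14=1110 popcount=3 -> KEEP
r=15=1111 popcount=4 -> skip
r=16=10000 popcount=1 -> skip
r=17=10001 popcount=2 -> skip
r=18=10010 popcount=2 -> skip
r=19=10011 popcount=3 -> KEEP
r=20=10100 popcount=2 -> skip
r=21=10101 popcount=3 -> KEEP
r=22=10110 popcount=3 -> KEEP
r=23=10111 popcount=4 -> skip
r=24=11000 popcount=2 -> skip
r=25=11001 popcount=3 -> KEEP
r=26=11010 popcount=3 -> KEEP
r=27=11011 popcount=4 -> skip
r=28=11100 popcount=3 -> KEEP
r=29=11101 popcount=4 -> skip
r=30=11110 popcount=4 -> skip
r=31=11111 popcount=5 -> skip
r=32=100000 popcount=1 -> skip
r=33=100001 popcount=2 -> skip
r=34=100010 popcount=2 -> skip
r=35=100011 popcount=3 -> KEEP
r=36=100100 popcount=2 -> skip
r=37=100101 popcount=3 -> KEEP
r=38=100110 popcount=3 -> KEEP
r=39=100111 popcount=4 -> skip
r=40=101000 popcount=2 -> skip
r=41=101001 popcount=3 -> KEEP
r=42=101010 popcount=3 -> KEEP
r=43=101011 popcount=4 -> skip
r=44=101100 popcount=3 -> KEEP
r=45=101101 popcount=4 -> skip
r=46=101110 popcount=4 -> skip
r=47=101111 popcount=5 -> skip
r=48=110000 popcount=2 -> skip
r=49=110001 popcount=3 -> KEEP
r=50=110010 popcount=3 -> KEEP
r=51=110011 popcount=4 -> skip
r=52=110100 popcount=3 -> KEEP
Kept rows: 7 11 13 14 19 21 22 25 26 28 35 37 38 41 42 44 49 50 52

Answer: 7 11 13 14 19 21 22 25 26 28 35 37 38 41 42 44 49 50 52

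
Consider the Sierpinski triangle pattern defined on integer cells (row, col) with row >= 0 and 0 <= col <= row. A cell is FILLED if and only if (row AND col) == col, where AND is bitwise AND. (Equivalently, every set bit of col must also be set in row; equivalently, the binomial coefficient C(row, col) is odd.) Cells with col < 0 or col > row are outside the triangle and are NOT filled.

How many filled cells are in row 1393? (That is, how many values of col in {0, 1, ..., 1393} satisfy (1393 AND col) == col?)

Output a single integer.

1393 in binary = 10101110001
popcount(1393) = number of 1-bits in 10101110001 = 6
A col c satisfies (1393 AND c) == c iff every set bit of c is also set in 1393; each of the 6 set bits of 1393 can independently be on or off in c.
count = 2^6 = 64

Answer: 64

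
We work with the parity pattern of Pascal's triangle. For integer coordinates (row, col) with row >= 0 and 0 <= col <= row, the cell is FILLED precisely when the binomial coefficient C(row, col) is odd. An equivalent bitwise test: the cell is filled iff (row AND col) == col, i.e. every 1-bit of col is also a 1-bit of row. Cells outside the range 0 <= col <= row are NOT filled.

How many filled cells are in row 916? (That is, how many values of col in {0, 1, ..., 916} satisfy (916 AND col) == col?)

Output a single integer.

Answer: 32

Derivation:
916 in binary = 1110010100
popcount(916) = number of 1-bits in 1110010100 = 5
A col c satisfies (916 AND c) == c iff every set bit of c is also set in 916; each of the 5 set bits of 916 can independently be on or off in c.
count = 2^5 = 32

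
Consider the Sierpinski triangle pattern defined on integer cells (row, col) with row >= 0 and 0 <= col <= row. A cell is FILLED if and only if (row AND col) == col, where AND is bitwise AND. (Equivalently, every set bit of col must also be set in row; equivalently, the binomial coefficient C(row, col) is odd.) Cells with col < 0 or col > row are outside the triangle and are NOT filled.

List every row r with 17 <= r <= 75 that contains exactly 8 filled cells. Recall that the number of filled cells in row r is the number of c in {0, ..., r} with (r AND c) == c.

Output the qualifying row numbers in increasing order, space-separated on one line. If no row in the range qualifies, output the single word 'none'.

Answer: 19 21 22 25 26 28 35 37 38 41 42 44 49 50 52 56 67 69 70 73 74

Derivation:
Row r has 2^popcount(r) filled cells, so we need popcount(r) = log2(8) = 3.
Scan r = 17..75 and keep those with exactly 3 one-bits:
r=17=10001 popcount=2 -> skip
r=18=10010 popcount=2 -> skip
r=19=10011 popcount=3 -> KEEP
r=20=10100 popcount=2 -> skip
r=21=10101 popcount=3 -> KEEP
r=22=10110 popcount=3 -> KEEP
r=23=10111 popcount=4 -> skip
r=24=11000 popcount=2 -> skip
r=25=11001 popcount=3 -> KEEP
r=26=11010 popcount=3 -> KEEP
r=27=11011 popcount=4 -> skip
r=28=11100 popcount=3 -> KEEP
r=29=11101 popcount=4 -> skip
r=30=11110 popcount=4 -> skip
r=31=11111 popcount=5 -> skip
r=32=100000 popcount=1 -> skip
r=33=100001 popcount=2 -> skip
r=34=100010 popcount=2 -> skip
r=35=100011 popcount=3 -> KEEP
r=36=100100 popcount=2 -> skip
r=37=100101 popcount=3 -> KEEP
r=38=100110 popcount=3 -> KEEP
r=39=100111 popcount=4 -> skip
r=40=101000 popcount=2 -> skip
r=41=101001 popcount=3 -> KEEP
r=42=101010 popcount=3 -> KEEP
r=43=101011 popcount=4 -> skip
r=44=101100 popcount=3 -> KEEP
r=45=101101 popcount=4 -> skip
r=46=101110 popcount=4 -> skip
r=47=101111 popcount=5 -> skip
r=48=110000 popcount=2 -> skip
r=49=110001 popcount=3 -> KEEP
r=50=110010 popcount=3 -> KEEP
r=51=110011 popcount=4 -> skip
r=52=110100 popcount=3 -> KEEP
r=53=110101 popcount=4 -> skip
r=54=110110 popcount=4 -> skip
r=55=110111 popcount=5 -> skip
r=56=111000 popcount=3 -> KEEP
r=57=111001 popcount=4 -> skip
r=58=111010 popcount=4 -> skip
r=59=111011 popcount=5 -> skip
r=60=111100 popcount=4 -> skip
r=61=111101 popcount=5 -> skip
r=62=111110 popcount=5 -> skip
r=63=111111 popcount=6 -> skip
r=64=1000000 popcount=1 -> skip
r=65=1000001 popcount=2 -> skip
r=66=1000010 popcount=2 -> skip
r=67=1000011 popcount=3 -> KEEP
r=68=1000100 popcount=2 -> skip
r=69=1000101 popcount=3 -> KEEP
r=70=1000110 popcount=3 -> KEEP
r=71=1000111 popcount=4 -> skip
r=72=1001000 popcount=2 -> skip
r=73=1001001 popcount=3 -> KEEP
r=74=1001010 popcount=3 -> KEEP
r=75=1001011 popcount=4 -> skip
Kept rows: 19 21 22 25 26 28 35 37 38 41 42 44 49 50 52 56 67 69 70 73 74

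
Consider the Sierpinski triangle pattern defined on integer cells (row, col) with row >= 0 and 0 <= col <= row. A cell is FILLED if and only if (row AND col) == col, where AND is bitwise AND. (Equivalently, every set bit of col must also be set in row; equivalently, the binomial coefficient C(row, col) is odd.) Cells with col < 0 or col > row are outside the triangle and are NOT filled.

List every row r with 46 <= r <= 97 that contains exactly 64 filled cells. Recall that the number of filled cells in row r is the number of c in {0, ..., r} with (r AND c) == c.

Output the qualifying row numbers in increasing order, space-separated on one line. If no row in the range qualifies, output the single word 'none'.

Row r has 2^popcount(r) filled cells, so we need popcount(r) = log2(64) = 6.
Scan r = 46..97 and keep those with exactly 6 one-bits:
r=46=101110 popcount=4 -> skip
r=47=101111 popcount=5 -> skip
r=48=110000 popcount=2 -> skip
r=49=110001 popcount=3 -> skip
r=50=110010 popcount=3 -> skip
r=51=110011 popcount=4 -> skip
r=52=110100 popcount=3 -> skip
r=53=110101 popcount=4 -> skip
r=54=110110 popcount=4 -> skip
r=55=110111 popcount=5 -> skip
r=56=111000 popcount=3 -> skip
r=57=111001 popcount=4 -> skip
r=58=111010 popcount=4 -> skip
r=59=111011 popcount=5 -> skip
r=60=111100 popcount=4 -> skip
r=61=111101 popcount=5 -> skip
r=62=111110 popcount=5 -> skip
r=63=111111 popcount=6 -> KEEP
r=64=1000000 popcount=1 -> skip
r=65=1000001 popcount=2 -> skip
r=66=1000010 popcount=2 -> skip
r=67=1000011 popcount=3 -> skip
r=68=1000100 popcount=2 -> skip
r=69=1000101 popcount=3 -> skip
r=70=1000110 popcount=3 -> skip
r=71=1000111 popcount=4 -> skip
r=72=1001000 popcount=2 -> skip
r=73=1001001 popcount=3 -> skip
r=74=1001010 popcount=3 -> skip
r=75=1001011 popcount=4 -> skip
r=76=1001100 popcount=3 -> skip
r=77=1001101 popcount=4 -> skip
r=78=1001110 popcount=4 -> skip
r=79=1001111 popcount=5 -> skip
r=80=1010000 popcount=2 -> skip
r=81=1010001 popcount=3 -> skip
r=82=1010010 popcount=3 -> skip
r=83=1010011 popcount=4 -> skip
r=84=1010100 popcount=3 -> skip
r=85=1010101 popcount=4 -> skip
r=86=1010110 popcount=4 -> skip
r=87=1010111 popcount=5 -> skip
r=88=1011000 popcount=3 -> skip
r=89=1011001 popcount=4 -> skip
r=90=1011010 popcount=4 -> skip
r=91=1011011 popcount=5 -> skip
r=92=1011100 popcount=4 -> skip
r=93=1011101 popcount=5 -> skip
r=94=1011110 popcount=5 -> skip
r=95=1011111 popcount=6 -> KEEP
r=96=1100000 popcount=2 -> skip
r=97=1100001 popcount=3 -> skip
Kept rows: 63 95

Answer: 63 95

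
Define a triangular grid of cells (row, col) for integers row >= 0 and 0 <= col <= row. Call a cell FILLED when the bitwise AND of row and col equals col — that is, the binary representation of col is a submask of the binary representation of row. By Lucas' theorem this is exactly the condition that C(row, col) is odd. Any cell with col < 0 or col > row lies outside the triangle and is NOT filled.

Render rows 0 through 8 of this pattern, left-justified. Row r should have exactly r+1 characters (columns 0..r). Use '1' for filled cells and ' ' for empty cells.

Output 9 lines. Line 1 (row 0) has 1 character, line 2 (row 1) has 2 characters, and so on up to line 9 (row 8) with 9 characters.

Answer: 1
11
1 1
1111
1   1
11  11
1 1 1 1
11111111
1       1

Derivation:
r0=0: 1
r1=1: 11
r2=10: 1 1
r3=11: 1111
r4=100: 1   1
r5=101: 11  11
r6=110: 1 1 1 1
r7=111: 11111111
r8=1000: 1       1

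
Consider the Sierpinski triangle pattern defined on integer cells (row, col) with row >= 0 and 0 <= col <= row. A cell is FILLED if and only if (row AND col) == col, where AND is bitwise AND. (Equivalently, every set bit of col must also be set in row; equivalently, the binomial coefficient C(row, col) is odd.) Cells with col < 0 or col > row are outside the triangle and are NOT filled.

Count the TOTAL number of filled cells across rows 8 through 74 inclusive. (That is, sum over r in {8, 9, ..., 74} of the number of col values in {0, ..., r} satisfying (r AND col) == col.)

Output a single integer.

Answer: 776

Derivation:
r8=1000 pc1: +2 =2
r9=1001 pc2: +4 =6
r10=1010 pc2: +4 =10
r11=1011 pc3: +8 =18
r12=1100 pc2: +4 =22
r13=1101 pc3: +8 =30
r14=1110 pc3: +8 =38
r15=1111 pc4: +16 =54
r16=10000 pc1: +2 =56
r17=10001 pc2: +4 =60
r18=10010 pc2: +4 =64
r19=10011 pc3: +8 =72
r20=10100 pc2: +4 =76
r21=10101 pc3: +8 =84
r22=10110 pc3: +8 =92
r23=10111 pc4: +16 =108
r24=11000 pc2: +4 =112
r25=11001 pc3: +8 =120
r26=11010 pc3: +8 =128
r27=11011 pc4: +16 =144
r28=11100 pc3: +8 =152
r29=11101 pc4: +16 =168
r30=11110 pc4: +16 =184
r31=11111 pc5: +32 =216
r32=100000 pc1: +2 =218
r33=100001 pc2: +4 =222
r34=100010 pc2: +4 =226
r35=100011 pc3: +8 =234
r36=100100 pc2: +4 =238
r37=100101 pc3: +8 =246
r38=100110 pc3: +8 =254
r39=100111 pc4: +16 =270
r40=101000 pc2: +4 =274
r41=101001 pc3: +8 =282
r42=101010 pc3: +8 =290
r43=101011 pc4: +16 =306
r44=101100 pc3: +8 =314
r45=101101 pc4: +16 =330
r46=101110 pc4: +16 =346
r47=101111 pc5: +32 =378
r48=110000 pc2: +4 =382
r49=110001 pc3: +8 =390
r50=110010 pc3: +8 =398
r51=110011 pc4: +16 =414
r52=110100 pc3: +8 =422
r53=110101 pc4: +16 =438
r54=110110 pc4: +16 =454
r55=110111 pc5: +32 =486
r56=111000 pc3: +8 =494
r57=111001 pc4: +16 =510
r58=111010 pc4: +16 =526
r59=111011 pc5: +32 =558
r60=111100 pc4: +16 =574
r61=111101 pc5: +32 =606
r62=111110 pc5: +32 =638
r63=111111 pc6: +64 =702
r64=1000000 pc1: +2 =704
r65=1000001 pc2: +4 =708
r66=1000010 pc2: +4 =712
r67=1000011 pc3: +8 =720
r68=1000100 pc2: +4 =724
r69=1000101 pc3: +8 =732
r70=1000110 pc3: +8 =740
r71=1000111 pc4: +16 =756
r72=1001000 pc2: +4 =760
r73=1001001 pc3: +8 =768
r74=1001010 pc3: +8 =776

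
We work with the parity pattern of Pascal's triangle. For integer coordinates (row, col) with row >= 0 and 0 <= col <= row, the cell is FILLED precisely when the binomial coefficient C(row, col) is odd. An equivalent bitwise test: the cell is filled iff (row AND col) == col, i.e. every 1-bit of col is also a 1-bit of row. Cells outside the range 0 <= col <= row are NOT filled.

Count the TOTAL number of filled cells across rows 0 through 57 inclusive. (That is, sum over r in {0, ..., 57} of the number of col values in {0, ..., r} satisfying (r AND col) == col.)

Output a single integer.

r0=0 pc0: +1 =1
r1=1 pc1: +2 =3
r2=10 pc1: +2 =5
r3=11 pc2: +4 =9
r4=100 pc1: +2 =11
r5=101 pc2: +4 =15
r6=110 pc2: +4 =19
r7=111 pc3: +8 =27
r8=1000 pc1: +2 =29
r9=1001 pc2: +4 =33
r10=1010 pc2: +4 =37
r11=1011 pc3: +8 =45
r12=1100 pc2: +4 =49
r13=1101 pc3: +8 =57
r14=1110 pc3: +8 =65
r15=1111 pc4: +16 =81
r16=10000 pc1: +2 =83
r17=10001 pc2: +4 =87
r18=10010 pc2: +4 =91
r19=10011 pc3: +8 =99
r20=10100 pc2: +4 =103
r21=10101 pc3: +8 =111
r22=10110 pc3: +8 =119
r23=10111 pc4: +16 =135
r24=11000 pc2: +4 =139
r25=11001 pc3: +8 =147
r26=11010 pc3: +8 =155
r27=11011 pc4: +16 =171
r28=11100 pc3: +8 =179
r29=11101 pc4: +16 =195
r30=11110 pc4: +16 =211
r31=11111 pc5: +32 =243
r32=100000 pc1: +2 =245
r33=100001 pc2: +4 =249
r34=100010 pc2: +4 =253
r35=100011 pc3: +8 =261
r36=100100 pc2: +4 =265
r37=100101 pc3: +8 =273
r38=100110 pc3: +8 =281
r39=100111 pc4: +16 =297
r40=101000 pc2: +4 =301
r41=101001 pc3: +8 =309
r42=101010 pc3: +8 =317
r43=101011 pc4: +16 =333
r44=101100 pc3: +8 =341
r45=101101 pc4: +16 =357
r46=101110 pc4: +16 =373
r47=101111 pc5: +32 =405
r48=110000 pc2: +4 =409
r49=110001 pc3: +8 =417
r50=110010 pc3: +8 =425
r51=110011 pc4: +16 =441
r52=110100 pc3: +8 =449
r53=110101 pc4: +16 =465
r54=110110 pc4: +16 =481
r55=110111 pc5: +32 =513
r56=111000 pc3: +8 =521
r57=111001 pc4: +16 =537

Answer: 537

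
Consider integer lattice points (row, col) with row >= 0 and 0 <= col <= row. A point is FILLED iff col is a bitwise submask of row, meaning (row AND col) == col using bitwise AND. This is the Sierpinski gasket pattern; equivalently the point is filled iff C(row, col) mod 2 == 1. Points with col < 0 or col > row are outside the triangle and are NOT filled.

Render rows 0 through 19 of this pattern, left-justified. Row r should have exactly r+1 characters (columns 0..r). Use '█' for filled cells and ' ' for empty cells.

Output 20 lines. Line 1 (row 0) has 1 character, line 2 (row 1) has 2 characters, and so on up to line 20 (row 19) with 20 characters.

Answer: █
██
█ █
████
█   █
██  ██
█ █ █ █
████████
█       █
██      ██
█ █     █ █
████    ████
█   █   █   █
██  ██  ██  ██
█ █ █ █ █ █ █ █
████████████████
█               █
██              ██
█ █             █ █
████            ████

Derivation:
r0=0: █
r1=1: ██
r2=10: █ █
r3=11: ████
r4=100: █   █
r5=101: ██  ██
r6=110: █ █ █ █
r7=111: ████████
r8=1000: █       █
r9=1001: ██      ██
r10=1010: █ █     █ █
r11=1011: ████    ████
r12=1100: █   █   █   █
r13=1101: ██  ██  ██  ██
r14=1110: █ █ █ █ █ █ █ █
r15=1111: ████████████████
r16=10000: █               █
r17=10001: ██              ██
r18=10010: █ █             █ █
r19=10011: ████            ████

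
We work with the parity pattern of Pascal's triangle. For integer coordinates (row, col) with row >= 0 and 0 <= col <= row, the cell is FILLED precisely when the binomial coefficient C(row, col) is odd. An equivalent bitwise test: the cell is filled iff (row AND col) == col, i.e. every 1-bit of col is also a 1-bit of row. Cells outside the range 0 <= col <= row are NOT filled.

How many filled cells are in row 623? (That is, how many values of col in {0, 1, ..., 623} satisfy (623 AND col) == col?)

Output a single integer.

623 in binary = 1001101111
popcount(623) = number of 1-bits in 1001101111 = 7
A col c satisfies (623 AND c) == c iff every set bit of c is also set in 623; each of the 7 set bits of 623 can independently be on or off in c.
count = 2^7 = 128

Answer: 128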